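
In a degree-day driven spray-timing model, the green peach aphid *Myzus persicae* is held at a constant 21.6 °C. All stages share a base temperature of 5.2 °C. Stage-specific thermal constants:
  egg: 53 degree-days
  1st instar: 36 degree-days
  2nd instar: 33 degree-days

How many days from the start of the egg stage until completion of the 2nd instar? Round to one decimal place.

7.4 days

Daily accumulation at 21.6 °C = 21.6 − 5.2 = 16.4 DD/day.
Total K = 53 + 36 + 33 = 122 DD.
Total duration = 122 / 16.4 = 7.439 ≈ 7.4 days.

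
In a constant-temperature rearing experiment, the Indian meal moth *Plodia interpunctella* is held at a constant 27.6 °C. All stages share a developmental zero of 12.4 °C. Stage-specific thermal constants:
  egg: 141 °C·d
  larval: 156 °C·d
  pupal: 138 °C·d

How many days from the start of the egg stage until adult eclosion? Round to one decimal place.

Daily accumulation at 27.6 °C = 27.6 − 12.4 = 15.2 DD/day.
Total K = 141 + 156 + 138 = 435 DD.
Total duration = 435 / 15.2 = 28.618 ≈ 28.6 days.

28.6 days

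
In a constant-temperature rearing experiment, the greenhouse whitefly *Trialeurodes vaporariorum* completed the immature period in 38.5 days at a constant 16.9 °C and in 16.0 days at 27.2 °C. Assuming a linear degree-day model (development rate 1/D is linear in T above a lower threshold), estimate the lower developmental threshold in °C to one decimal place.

Under the model K = D·(T − T_b), so D₁·(T₁ − T_b) = D₂·(T₂ − T_b).
38.5·(16.9 − T_b) = 16.0·(27.2 − T_b)
T_b = (38.5·16.9 − 16.0·27.2) / (38.5 − 16.0) = 215.45 / 22.5 = 9.576 °C ≈ 9.6 °C.

9.6 °C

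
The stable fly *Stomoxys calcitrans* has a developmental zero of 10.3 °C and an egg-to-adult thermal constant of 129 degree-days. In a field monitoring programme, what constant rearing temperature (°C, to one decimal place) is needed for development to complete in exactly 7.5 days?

27.5 °C

Required daily accumulation = 129 / 7.5 = 17.200 DD/day.
T = T_base + 17.200 = 10.3 + 17.200 = 27.500 ≈ 27.5 °C.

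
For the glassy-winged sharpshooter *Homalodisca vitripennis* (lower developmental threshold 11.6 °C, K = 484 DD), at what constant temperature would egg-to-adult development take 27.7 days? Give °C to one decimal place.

Required daily accumulation = 484 / 27.7 = 17.473 DD/day.
T = T_base + 17.473 = 11.6 + 17.473 = 29.073 ≈ 29.1 °C.

29.1 °C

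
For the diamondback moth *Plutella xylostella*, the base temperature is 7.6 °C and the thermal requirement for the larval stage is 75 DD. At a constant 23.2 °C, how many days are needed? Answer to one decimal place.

Daily accumulation = 23.2 − 7.6 = 15.6 DD/day.
Duration = 75 / 15.6 = 4.808 ≈ 4.8 days.

4.8 days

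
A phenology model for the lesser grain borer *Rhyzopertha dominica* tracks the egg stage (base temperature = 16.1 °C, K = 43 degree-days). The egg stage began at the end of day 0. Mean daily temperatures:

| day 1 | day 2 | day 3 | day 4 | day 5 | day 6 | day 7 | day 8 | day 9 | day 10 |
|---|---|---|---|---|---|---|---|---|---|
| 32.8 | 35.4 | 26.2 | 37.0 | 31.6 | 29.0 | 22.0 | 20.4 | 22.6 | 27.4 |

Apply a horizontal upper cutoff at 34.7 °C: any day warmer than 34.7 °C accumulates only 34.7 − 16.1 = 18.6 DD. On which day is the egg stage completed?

Daily DD above 16.1 °C (capped at 18.6): 16.7, 18.6, 10.1, 18.6, 15.5, 12.9, 5.9, 4.3, 6.5, 11.3.
Cumulative: 16.7, 35.3, 45.4, 64.0, 79.5, 92.4, 98.3, 102.6, 109.1, 120.4.
The total first reaches 43 DD on day 3.

day 3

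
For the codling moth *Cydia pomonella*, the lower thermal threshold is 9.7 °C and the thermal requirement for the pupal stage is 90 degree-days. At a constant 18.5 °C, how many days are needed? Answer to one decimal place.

10.2 days

Daily accumulation = 18.5 − 9.7 = 8.8 DD/day.
Duration = 90 / 8.8 = 10.227 ≈ 10.2 days.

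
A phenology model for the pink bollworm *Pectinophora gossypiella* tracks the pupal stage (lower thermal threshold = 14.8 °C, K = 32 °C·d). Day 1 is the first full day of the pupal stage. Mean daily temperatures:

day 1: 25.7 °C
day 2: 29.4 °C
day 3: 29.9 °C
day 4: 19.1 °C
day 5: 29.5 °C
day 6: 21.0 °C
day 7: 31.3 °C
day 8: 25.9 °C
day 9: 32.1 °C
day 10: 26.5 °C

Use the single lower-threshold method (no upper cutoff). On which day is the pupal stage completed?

Daily DD above 14.8 °C: 10.9, 14.6, 15.1, 4.3, 14.7, 6.2, 16.5, 11.1, 17.3, 11.7.
Cumulative: 10.9, 25.5, 40.6, 44.9, 59.6, 65.8, 82.3, 93.4, 110.7, 122.4.
The total first reaches 32 DD on day 3.

day 3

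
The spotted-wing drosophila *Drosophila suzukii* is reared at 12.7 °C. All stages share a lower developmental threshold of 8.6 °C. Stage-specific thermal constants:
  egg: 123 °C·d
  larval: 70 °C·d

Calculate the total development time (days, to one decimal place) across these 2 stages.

47.1 days

Daily accumulation at 12.7 °C = 12.7 − 8.6 = 4.1 DD/day.
Total K = 123 + 70 = 193 DD.
Total duration = 193 / 4.1 = 47.073 ≈ 47.1 days.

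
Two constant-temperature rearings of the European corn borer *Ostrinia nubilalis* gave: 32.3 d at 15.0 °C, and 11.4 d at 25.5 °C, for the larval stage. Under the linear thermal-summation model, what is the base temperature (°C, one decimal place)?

9.3 °C

Under the model K = D·(T − T_b), so D₁·(T₁ − T_b) = D₂·(T₂ − T_b).
32.3·(15.0 − T_b) = 11.4·(25.5 − T_b)
T_b = (32.3·15.0 − 11.4·25.5) / (32.3 − 11.4) = 193.80 / 20.9 = 9.273 °C ≈ 9.3 °C.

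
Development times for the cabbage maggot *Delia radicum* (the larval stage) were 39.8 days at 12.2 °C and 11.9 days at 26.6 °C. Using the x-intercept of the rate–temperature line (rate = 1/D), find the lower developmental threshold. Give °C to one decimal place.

6.1 °C

Under the model K = D·(T − T_b), so D₁·(T₁ − T_b) = D₂·(T₂ − T_b).
39.8·(12.2 − T_b) = 11.9·(26.6 − T_b)
T_b = (39.8·12.2 − 11.9·26.6) / (39.8 − 11.9) = 169.02 / 27.9 = 6.058 °C ≈ 6.1 °C.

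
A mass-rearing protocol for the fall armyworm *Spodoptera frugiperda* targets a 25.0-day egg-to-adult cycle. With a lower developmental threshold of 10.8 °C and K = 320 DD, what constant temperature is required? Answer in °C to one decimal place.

Required daily accumulation = 320 / 25.0 = 12.800 DD/day.
T = T_base + 12.800 = 10.8 + 12.800 = 23.600 ≈ 23.6 °C.

23.6 °C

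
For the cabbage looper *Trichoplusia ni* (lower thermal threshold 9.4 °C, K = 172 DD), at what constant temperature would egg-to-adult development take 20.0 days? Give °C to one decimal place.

Required daily accumulation = 172 / 20.0 = 8.600 DD/day.
T = T_base + 8.600 = 9.4 + 8.600 = 18.000 ≈ 18.0 °C.

18.0 °C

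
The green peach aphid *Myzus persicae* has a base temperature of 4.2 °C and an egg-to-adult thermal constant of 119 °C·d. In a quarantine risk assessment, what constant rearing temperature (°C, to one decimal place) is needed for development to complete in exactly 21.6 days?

9.7 °C

Required daily accumulation = 119 / 21.6 = 5.509 DD/day.
T = T_base + 5.509 = 4.2 + 5.509 = 9.709 ≈ 9.7 °C.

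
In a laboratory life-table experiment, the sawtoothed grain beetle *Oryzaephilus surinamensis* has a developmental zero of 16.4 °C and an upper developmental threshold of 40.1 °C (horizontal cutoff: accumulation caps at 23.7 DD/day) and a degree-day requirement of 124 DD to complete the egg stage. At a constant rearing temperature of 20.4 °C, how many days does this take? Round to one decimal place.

31.0 days

Daily accumulation = 20.4 − 16.4 = 4.0 DD/day.
Duration = 124 / 4.0 = 31.000 ≈ 31.0 days.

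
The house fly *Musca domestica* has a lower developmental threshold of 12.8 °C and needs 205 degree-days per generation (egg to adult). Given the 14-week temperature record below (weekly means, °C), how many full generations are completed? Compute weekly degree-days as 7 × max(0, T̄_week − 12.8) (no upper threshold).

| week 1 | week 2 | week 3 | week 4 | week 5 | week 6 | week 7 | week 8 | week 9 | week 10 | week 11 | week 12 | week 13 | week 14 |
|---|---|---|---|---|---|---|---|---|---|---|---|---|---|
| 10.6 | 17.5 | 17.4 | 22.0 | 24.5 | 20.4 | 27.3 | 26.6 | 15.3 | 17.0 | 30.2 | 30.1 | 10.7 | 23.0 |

Weekly DD (7 × max(0, T̄ − 12.8)): 0.0, 32.9, 32.2, 64.4, 81.9, 53.2, 101.5, 96.6, 17.5, 29.4, 121.8, 121.1, 0.0, 71.4.
Season total = 823.9 DD.
Complete generations = ⌊823.9 / 205⌋ = 4.

4 generations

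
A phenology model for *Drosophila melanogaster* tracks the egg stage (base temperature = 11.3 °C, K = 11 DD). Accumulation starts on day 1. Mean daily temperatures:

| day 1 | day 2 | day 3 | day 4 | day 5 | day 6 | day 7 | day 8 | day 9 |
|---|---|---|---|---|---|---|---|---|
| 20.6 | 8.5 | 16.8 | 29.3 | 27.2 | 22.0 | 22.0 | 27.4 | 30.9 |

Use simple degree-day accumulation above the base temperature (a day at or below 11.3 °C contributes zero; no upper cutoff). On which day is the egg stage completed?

day 3

Daily DD above 11.3 °C: 9.3, 0.0, 5.5, 18.0, 15.9, 10.7, 10.7, 16.1, 19.6.
Cumulative: 9.3, 9.3, 14.8, 32.8, 48.7, 59.4, 70.1, 86.2, 105.8.
The total first reaches 11 DD on day 3.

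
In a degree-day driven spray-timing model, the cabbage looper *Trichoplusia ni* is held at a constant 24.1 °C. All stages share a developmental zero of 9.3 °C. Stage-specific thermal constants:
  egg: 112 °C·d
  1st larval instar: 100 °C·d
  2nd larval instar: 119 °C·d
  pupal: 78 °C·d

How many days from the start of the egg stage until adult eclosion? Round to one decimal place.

27.6 days

Daily accumulation at 24.1 °C = 24.1 − 9.3 = 14.8 DD/day.
Total K = 112 + 100 + 119 + 78 = 409 DD.
Total duration = 409 / 14.8 = 27.635 ≈ 27.6 days.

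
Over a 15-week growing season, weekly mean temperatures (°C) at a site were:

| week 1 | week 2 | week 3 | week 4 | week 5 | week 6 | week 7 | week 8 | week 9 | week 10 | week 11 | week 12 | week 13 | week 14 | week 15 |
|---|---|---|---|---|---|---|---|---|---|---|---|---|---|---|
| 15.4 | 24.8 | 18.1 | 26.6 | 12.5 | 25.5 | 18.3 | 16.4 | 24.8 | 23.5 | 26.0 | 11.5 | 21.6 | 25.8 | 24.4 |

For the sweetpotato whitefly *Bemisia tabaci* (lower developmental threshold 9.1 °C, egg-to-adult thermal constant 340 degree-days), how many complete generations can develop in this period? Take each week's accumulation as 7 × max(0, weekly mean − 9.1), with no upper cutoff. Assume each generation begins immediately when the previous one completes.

Weekly DD (7 × max(0, T̄ − 9.1)): 44.1, 109.9, 63.0, 122.5, 23.8, 114.8, 64.4, 51.1, 109.9, 100.8, 118.3, 16.8, 87.5, 116.9, 107.1.
Season total = 1250.9 DD.
Complete generations = ⌊1250.9 / 340⌋ = 3.

3 generations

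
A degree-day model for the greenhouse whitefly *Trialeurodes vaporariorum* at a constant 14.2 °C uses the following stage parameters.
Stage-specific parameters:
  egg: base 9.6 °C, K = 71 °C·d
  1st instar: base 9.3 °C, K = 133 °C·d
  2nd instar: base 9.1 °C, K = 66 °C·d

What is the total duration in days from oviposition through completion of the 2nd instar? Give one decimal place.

egg: 71 / (14.2 − 9.6) = 71 / 4.6 = 15.435 d.
1st instar: 133 / (14.2 − 9.3) = 133 / 4.9 = 27.143 d.
2nd instar: 66 / (14.2 − 9.1) = 66 / 5.1 = 12.941 d.
Sum = 55.519 ≈ 55.5 days.

55.5 days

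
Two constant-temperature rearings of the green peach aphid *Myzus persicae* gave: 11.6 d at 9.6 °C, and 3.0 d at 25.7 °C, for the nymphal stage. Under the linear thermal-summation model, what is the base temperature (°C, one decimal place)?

Equal thermal constants: D₁(T₁ − T_b) = D₂(T₂ − T_b).
11.6·(9.6 − T_b) = 3.0·(25.7 − T_b)
T_b = (11.6·9.6 − 3.0·25.7) / (11.6 − 3.0) = 34.26 / 8.6 = 3.984 °C ≈ 4.0 °C.

4.0 °C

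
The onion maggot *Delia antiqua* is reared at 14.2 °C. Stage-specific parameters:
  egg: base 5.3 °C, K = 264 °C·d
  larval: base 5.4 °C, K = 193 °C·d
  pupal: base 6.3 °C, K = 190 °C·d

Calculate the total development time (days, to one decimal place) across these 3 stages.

75.6 days

egg: 264 / (14.2 − 5.3) = 264 / 8.9 = 29.663 d.
larval: 193 / (14.2 − 5.4) = 193 / 8.8 = 21.932 d.
pupal: 190 / (14.2 − 6.3) = 190 / 7.9 = 24.051 d.
Sum = 75.645 ≈ 75.6 days.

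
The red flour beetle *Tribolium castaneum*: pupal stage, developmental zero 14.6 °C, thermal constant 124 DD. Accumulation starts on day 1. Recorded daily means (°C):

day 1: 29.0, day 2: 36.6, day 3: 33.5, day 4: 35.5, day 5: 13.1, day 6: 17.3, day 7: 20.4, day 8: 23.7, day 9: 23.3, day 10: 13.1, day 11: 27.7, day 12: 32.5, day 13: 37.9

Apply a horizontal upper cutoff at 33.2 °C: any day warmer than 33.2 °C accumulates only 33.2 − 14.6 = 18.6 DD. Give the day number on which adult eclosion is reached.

Daily DD above 14.6 °C (capped at 18.6): 14.4, 18.6, 18.6, 18.6, 0.0, 2.7, 5.8, 9.1, 8.7, 0.0, 13.1, 17.9, 18.6.
Cumulative: 14.4, 33.0, 51.6, 70.2, 70.2, 72.9, 78.7, 87.8, 96.5, 96.5, 109.6, 127.5, 146.1.
The total first reaches 124 DD on day 12.

day 12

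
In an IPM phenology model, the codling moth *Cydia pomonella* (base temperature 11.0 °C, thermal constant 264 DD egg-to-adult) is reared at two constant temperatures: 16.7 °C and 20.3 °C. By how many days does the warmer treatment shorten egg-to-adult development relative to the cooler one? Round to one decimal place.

At 16.7 °C: 264 / (16.7 − 11.0) = 264 / 5.7 = 46.316 d.
At 20.3 °C: 264 / (20.3 − 11.0) = 264 / 9.3 = 28.387 d.
Difference = |46.316 − 28.387| = 17.929 ≈ 17.9 days.

17.9 days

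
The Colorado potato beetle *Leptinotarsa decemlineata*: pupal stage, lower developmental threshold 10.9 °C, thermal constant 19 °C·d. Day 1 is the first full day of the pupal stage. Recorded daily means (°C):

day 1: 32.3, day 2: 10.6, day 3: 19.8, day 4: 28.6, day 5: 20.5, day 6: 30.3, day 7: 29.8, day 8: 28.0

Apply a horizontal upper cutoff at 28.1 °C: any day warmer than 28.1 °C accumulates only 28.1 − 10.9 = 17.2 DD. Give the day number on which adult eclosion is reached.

day 3

Daily DD above 10.9 °C (capped at 17.2): 17.2, 0.0, 8.9, 17.2, 9.6, 17.2, 17.2, 17.1.
Cumulative: 17.2, 17.2, 26.1, 43.3, 52.9, 70.1, 87.3, 104.4.
The total first reaches 19 DD on day 3.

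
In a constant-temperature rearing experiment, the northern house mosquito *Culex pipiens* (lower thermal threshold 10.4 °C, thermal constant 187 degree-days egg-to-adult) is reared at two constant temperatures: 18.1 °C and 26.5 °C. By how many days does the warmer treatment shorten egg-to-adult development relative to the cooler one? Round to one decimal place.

12.7 days

At 18.1 °C: 187 / (18.1 − 10.4) = 187 / 7.7 = 24.286 d.
At 26.5 °C: 187 / (26.5 − 10.4) = 187 / 16.1 = 11.615 d.
Difference = |24.286 − 11.615| = 12.671 ≈ 12.7 days.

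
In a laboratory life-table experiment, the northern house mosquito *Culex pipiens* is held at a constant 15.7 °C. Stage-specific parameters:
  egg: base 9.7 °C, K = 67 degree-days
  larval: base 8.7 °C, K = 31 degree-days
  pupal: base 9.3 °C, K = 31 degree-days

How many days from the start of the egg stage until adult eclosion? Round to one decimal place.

20.4 days

egg: 67 / (15.7 − 9.7) = 67 / 6.0 = 11.167 d.
larval: 31 / (15.7 − 8.7) = 31 / 7.0 = 4.429 d.
pupal: 31 / (15.7 − 9.3) = 31 / 6.4 = 4.844 d.
Sum = 20.439 ≈ 20.4 days.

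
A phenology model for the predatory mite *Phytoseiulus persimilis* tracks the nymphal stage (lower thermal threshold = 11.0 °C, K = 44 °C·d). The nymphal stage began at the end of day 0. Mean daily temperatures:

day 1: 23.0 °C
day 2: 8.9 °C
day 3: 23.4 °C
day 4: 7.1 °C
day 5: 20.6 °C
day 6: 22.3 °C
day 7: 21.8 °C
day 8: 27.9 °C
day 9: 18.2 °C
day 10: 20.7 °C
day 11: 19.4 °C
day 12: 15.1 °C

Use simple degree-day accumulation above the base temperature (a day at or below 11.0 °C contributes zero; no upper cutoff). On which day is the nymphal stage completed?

Daily DD above 11.0 °C: 12.0, 0.0, 12.4, 0.0, 9.6, 11.3, 10.8, 16.9, 7.2, 9.7, 8.4, 4.1.
Cumulative: 12.0, 12.0, 24.4, 24.4, 34.0, 45.3, 56.1, 73.0, 80.2, 89.9, 98.3, 102.4.
The total first reaches 44 DD on day 6.

day 6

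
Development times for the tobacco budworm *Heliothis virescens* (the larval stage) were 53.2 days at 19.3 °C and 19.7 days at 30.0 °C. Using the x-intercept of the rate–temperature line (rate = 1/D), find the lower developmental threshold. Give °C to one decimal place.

Under the model K = D·(T − T_b), so D₁·(T₁ − T_b) = D₂·(T₂ − T_b).
53.2·(19.3 − T_b) = 19.7·(30.0 − T_b)
T_b = (53.2·19.3 − 19.7·30.0) / (53.2 − 19.7) = 435.76 / 33.5 = 13.008 °C ≈ 13.0 °C.

13.0 °C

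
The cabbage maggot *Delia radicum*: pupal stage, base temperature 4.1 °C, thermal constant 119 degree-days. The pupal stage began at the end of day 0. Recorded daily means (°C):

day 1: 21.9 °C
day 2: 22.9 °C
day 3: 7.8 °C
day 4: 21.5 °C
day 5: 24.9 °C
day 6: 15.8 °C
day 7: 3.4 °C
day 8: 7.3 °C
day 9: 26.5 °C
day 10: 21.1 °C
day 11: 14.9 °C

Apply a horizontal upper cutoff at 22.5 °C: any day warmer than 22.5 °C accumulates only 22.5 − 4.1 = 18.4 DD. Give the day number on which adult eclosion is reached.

Daily DD above 4.1 °C (capped at 18.4): 17.8, 18.4, 3.7, 17.4, 18.4, 11.7, 0.0, 3.2, 18.4, 17.0, 10.8.
Cumulative: 17.8, 36.2, 39.9, 57.3, 75.7, 87.4, 87.4, 90.6, 109.0, 126.0, 136.8.
The total first reaches 119 DD on day 10.

day 10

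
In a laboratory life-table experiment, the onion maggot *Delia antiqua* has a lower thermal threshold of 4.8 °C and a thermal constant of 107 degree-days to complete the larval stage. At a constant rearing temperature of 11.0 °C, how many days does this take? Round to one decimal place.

17.3 days

Daily accumulation = 11.0 − 4.8 = 6.2 DD/day.
Duration = 107 / 6.2 = 17.258 ≈ 17.3 days.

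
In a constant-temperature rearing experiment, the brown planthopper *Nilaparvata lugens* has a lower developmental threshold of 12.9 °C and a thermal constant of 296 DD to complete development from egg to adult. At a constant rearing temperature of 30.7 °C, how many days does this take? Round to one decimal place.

Daily accumulation = 30.7 − 12.9 = 17.8 DD/day.
Duration = 296 / 17.8 = 16.629 ≈ 16.6 days.

16.6 days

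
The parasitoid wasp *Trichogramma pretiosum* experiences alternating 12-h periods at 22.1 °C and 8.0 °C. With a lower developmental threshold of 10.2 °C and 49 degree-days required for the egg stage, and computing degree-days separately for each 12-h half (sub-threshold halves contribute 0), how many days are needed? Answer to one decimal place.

Day half: max(0, 22.1 − 10.2) × 0.5 = 11.9 × 0.5 = 5.95 DD.
Night half: max(0, 8.0 − 10.2) × 0.5 = 0.0 × 0.5 = 0.00 DD.
Per 24 h: 5.95 DD/day.
Duration = 49 / 5.95 = 8.235 ≈ 8.2 days.

8.2 days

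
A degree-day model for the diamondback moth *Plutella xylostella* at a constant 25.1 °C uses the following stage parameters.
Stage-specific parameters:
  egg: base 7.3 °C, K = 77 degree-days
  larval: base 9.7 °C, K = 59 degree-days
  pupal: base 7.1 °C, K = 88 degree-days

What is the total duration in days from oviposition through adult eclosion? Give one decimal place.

13.0 days

egg: 77 / (25.1 − 7.3) = 77 / 17.8 = 4.326 d.
larval: 59 / (25.1 − 9.7) = 59 / 15.4 = 3.831 d.
pupal: 88 / (25.1 − 7.1) = 88 / 18.0 = 4.889 d.
Sum = 13.046 ≈ 13.0 days.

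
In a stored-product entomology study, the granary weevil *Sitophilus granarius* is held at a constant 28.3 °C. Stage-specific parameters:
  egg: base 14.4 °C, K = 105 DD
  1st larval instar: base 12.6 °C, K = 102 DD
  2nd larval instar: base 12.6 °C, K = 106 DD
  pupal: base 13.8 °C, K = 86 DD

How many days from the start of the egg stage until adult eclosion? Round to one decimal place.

egg: 105 / (28.3 − 14.4) = 105 / 13.9 = 7.554 d.
1st larval instar: 102 / (28.3 − 12.6) = 102 / 15.7 = 6.497 d.
2nd larval instar: 106 / (28.3 − 12.6) = 106 / 15.7 = 6.752 d.
pupal: 86 / (28.3 − 13.8) = 86 / 14.5 = 5.931 d.
Sum = 26.733 ≈ 26.7 days.

26.7 days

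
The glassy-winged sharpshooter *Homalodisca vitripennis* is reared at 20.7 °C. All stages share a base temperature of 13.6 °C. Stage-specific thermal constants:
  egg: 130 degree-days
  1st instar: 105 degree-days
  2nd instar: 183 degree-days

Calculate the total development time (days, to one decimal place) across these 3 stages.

Daily accumulation at 20.7 °C = 20.7 − 13.6 = 7.1 DD/day.
Total K = 130 + 105 + 183 = 418 DD.
Total duration = 418 / 7.1 = 58.873 ≈ 58.9 days.

58.9 days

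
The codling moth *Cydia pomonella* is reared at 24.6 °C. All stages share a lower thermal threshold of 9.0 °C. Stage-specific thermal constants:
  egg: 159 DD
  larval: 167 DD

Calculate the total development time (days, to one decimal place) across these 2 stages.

Daily accumulation at 24.6 °C = 24.6 − 9.0 = 15.6 DD/day.
Total K = 159 + 167 = 326 DD.
Total duration = 326 / 15.6 = 20.897 ≈ 20.9 days.

20.9 days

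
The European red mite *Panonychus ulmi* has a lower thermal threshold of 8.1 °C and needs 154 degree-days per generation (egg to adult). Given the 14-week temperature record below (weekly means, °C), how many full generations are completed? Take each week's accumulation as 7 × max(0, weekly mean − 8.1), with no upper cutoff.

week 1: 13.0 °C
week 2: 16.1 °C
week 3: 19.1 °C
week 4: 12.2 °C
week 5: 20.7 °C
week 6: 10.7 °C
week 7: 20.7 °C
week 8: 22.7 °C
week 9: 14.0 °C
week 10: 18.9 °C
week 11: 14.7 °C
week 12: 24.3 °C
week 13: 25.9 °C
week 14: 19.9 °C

6 generations

Weekly DD (7 × max(0, T̄ − 8.1)): 34.3, 56.0, 77.0, 28.7, 88.2, 18.2, 88.2, 102.2, 41.3, 75.6, 46.2, 113.4, 124.6, 82.6.
Season total = 976.5 DD.
Complete generations = ⌊976.5 / 154⌋ = 6.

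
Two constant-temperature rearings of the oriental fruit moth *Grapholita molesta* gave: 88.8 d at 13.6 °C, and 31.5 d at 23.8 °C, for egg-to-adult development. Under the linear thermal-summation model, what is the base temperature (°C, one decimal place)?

8.0 °C

Under the model K = D·(T − T_b), so D₁·(T₁ − T_b) = D₂·(T₂ − T_b).
88.8·(13.6 − T_b) = 31.5·(23.8 − T_b)
T_b = (88.8·13.6 − 31.5·23.8) / (88.8 − 31.5) = 457.98 / 57.3 = 7.993 °C ≈ 8.0 °C.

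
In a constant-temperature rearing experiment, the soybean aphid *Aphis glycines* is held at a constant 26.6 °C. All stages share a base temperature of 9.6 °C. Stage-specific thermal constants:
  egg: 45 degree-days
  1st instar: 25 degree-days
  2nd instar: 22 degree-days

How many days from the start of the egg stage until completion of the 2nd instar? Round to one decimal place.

Daily accumulation at 26.6 °C = 26.6 − 9.6 = 17.0 DD/day.
Total K = 45 + 25 + 22 = 92 DD.
Total duration = 92 / 17.0 = 5.412 ≈ 5.4 days.

5.4 days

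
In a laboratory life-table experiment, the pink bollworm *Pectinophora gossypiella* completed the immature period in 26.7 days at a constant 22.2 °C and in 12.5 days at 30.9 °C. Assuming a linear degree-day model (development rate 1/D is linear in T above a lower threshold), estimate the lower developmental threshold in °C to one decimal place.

14.5 °C

Linear rate model ⇒ the product D·(T − T_b) is constant across temperatures.
26.7·(22.2 − T_b) = 12.5·(30.9 − T_b)
T_b = (26.7·22.2 − 12.5·30.9) / (26.7 − 12.5) = 206.49 / 14.2 = 14.542 °C ≈ 14.5 °C.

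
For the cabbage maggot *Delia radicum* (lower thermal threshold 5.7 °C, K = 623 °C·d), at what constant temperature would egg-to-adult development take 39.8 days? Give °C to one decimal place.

21.4 °C

Required daily accumulation = 623 / 39.8 = 15.653 DD/day.
T = T_base + 15.653 = 5.7 + 15.653 = 21.353 ≈ 21.4 °C.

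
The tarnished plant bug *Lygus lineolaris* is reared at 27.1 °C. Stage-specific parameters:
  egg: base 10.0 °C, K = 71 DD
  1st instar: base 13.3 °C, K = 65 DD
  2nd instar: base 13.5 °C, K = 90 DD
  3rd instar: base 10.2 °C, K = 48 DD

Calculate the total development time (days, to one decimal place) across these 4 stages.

18.3 days

egg: 71 / (27.1 − 10.0) = 71 / 17.1 = 4.152 d.
1st instar: 65 / (27.1 − 13.3) = 65 / 13.8 = 4.710 d.
2nd instar: 90 / (27.1 − 13.5) = 90 / 13.6 = 6.618 d.
3rd instar: 48 / (27.1 − 10.2) = 48 / 16.9 = 2.840 d.
Sum = 18.320 ≈ 18.3 days.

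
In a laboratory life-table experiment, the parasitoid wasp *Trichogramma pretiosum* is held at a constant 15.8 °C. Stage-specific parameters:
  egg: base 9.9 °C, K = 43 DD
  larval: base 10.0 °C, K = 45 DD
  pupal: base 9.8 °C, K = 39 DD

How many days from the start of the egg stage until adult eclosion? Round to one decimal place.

21.5 days

egg: 43 / (15.8 − 9.9) = 43 / 5.9 = 7.288 d.
larval: 45 / (15.8 − 10.0) = 45 / 5.8 = 7.759 d.
pupal: 39 / (15.8 − 9.8) = 39 / 6.0 = 6.500 d.
Sum = 21.547 ≈ 21.5 days.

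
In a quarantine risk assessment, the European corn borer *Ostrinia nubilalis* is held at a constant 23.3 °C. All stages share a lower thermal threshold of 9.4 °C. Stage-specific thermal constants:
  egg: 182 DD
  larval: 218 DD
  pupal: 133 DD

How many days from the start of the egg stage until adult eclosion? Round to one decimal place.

38.3 days

Daily accumulation at 23.3 °C = 23.3 − 9.4 = 13.9 DD/day.
Total K = 182 + 218 + 133 = 533 DD.
Total duration = 533 / 13.9 = 38.345 ≈ 38.3 days.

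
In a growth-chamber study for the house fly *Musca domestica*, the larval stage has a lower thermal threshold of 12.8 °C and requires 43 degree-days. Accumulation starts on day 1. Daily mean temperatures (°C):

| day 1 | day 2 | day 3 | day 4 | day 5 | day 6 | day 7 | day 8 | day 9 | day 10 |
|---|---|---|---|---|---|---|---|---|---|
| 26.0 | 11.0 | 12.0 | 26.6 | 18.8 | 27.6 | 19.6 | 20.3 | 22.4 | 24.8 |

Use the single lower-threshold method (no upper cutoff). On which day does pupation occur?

Daily DD above 12.8 °C: 13.2, 0.0, 0.0, 13.8, 6.0, 14.8, 6.8, 7.5, 9.6, 12.0.
Cumulative: 13.2, 13.2, 13.2, 27.0, 33.0, 47.8, 54.6, 62.1, 71.7, 83.7.
The total first reaches 43 DD on day 6.

day 6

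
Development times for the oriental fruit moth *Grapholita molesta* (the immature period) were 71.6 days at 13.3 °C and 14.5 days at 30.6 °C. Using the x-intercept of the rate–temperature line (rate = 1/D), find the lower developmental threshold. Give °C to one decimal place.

Linear rate model ⇒ the product D·(T − T_b) is constant across temperatures.
71.6·(13.3 − T_b) = 14.5·(30.6 − T_b)
T_b = (71.6·13.3 − 14.5·30.6) / (71.6 − 14.5) = 508.58 / 57.1 = 8.907 °C ≈ 8.9 °C.

8.9 °C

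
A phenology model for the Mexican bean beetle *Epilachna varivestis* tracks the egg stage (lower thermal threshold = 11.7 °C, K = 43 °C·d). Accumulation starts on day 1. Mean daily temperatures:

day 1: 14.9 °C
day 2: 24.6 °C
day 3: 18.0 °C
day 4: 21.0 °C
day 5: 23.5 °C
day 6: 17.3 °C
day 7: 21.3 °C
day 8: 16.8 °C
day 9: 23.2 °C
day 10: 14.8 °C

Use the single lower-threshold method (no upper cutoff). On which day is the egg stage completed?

day 5

Daily DD above 11.7 °C: 3.2, 12.9, 6.3, 9.3, 11.8, 5.6, 9.6, 5.1, 11.5, 3.1.
Cumulative: 3.2, 16.1, 22.4, 31.7, 43.5, 49.1, 58.7, 63.8, 75.3, 78.4.
The total first reaches 43 DD on day 5.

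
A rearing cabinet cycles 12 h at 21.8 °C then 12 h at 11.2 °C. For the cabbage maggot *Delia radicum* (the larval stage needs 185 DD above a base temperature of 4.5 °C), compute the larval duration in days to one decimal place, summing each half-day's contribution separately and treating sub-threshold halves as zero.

Day half: max(0, 21.8 − 4.5) × 0.5 = 17.3 × 0.5 = 8.65 DD.
Night half: max(0, 11.2 − 4.5) × 0.5 = 6.7 × 0.5 = 3.35 DD.
Per 24 h: 12.00 DD/day.
Duration = 185 / 12.00 = 15.417 ≈ 15.4 days.

15.4 days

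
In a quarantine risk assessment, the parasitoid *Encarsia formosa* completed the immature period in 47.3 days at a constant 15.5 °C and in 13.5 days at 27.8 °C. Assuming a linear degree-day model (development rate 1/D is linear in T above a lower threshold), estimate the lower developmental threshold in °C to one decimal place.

10.6 °C

Linear rate model ⇒ the product D·(T − T_b) is constant across temperatures.
47.3·(15.5 − T_b) = 13.5·(27.8 − T_b)
T_b = (47.3·15.5 − 13.5·27.8) / (47.3 − 13.5) = 357.85 / 33.8 = 10.587 °C ≈ 10.6 °C.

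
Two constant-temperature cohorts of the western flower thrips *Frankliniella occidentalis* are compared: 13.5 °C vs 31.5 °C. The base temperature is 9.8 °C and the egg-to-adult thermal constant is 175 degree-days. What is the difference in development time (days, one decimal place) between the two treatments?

39.2 days

At 13.5 °C: 175 / (13.5 − 9.8) = 175 / 3.7 = 47.297 d.
At 31.5 °C: 175 / (31.5 − 9.8) = 175 / 21.7 = 8.065 d.
Difference = |47.297 − 8.065| = 39.233 ≈ 39.2 days.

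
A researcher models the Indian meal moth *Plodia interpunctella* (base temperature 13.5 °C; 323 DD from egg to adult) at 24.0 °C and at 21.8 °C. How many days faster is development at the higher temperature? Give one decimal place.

At 24.0 °C: 323 / (24.0 − 13.5) = 323 / 10.5 = 30.762 d.
At 21.8 °C: 323 / (21.8 − 13.5) = 323 / 8.3 = 38.916 d.
Difference = |30.762 − 38.916| = 8.154 ≈ 8.2 days.

8.2 days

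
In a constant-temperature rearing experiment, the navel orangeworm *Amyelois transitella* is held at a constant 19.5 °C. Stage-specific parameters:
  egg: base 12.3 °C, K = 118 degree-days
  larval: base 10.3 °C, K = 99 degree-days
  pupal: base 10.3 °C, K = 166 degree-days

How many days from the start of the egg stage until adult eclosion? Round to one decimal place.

egg: 118 / (19.5 − 12.3) = 118 / 7.2 = 16.389 d.
larval: 99 / (19.5 − 10.3) = 99 / 9.2 = 10.761 d.
pupal: 166 / (19.5 − 10.3) = 166 / 9.2 = 18.043 d.
Sum = 45.193 ≈ 45.2 days.

45.2 days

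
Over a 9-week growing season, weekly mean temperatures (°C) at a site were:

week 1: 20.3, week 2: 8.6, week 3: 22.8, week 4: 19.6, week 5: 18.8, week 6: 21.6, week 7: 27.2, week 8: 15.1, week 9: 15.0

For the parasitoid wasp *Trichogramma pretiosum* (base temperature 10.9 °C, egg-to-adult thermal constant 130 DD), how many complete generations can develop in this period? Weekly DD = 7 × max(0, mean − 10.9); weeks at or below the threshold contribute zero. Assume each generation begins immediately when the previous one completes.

3 generations

Weekly DD (7 × max(0, T̄ − 10.9)): 65.8, 0.0, 83.3, 60.9, 55.3, 74.9, 114.1, 29.4, 28.7.
Season total = 512.4 DD.
Complete generations = ⌊512.4 / 130⌋ = 3.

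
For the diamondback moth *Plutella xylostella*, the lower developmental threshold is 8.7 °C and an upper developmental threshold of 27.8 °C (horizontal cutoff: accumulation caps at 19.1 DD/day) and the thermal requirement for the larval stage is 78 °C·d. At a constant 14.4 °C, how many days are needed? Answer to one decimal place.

Daily accumulation = 14.4 − 8.7 = 5.7 DD/day.
Duration = 78 / 5.7 = 13.684 ≈ 13.7 days.

13.7 days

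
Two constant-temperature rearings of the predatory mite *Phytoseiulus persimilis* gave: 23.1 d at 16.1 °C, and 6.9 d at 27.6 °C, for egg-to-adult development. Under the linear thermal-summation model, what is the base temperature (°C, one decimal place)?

Under the model K = D·(T − T_b), so D₁·(T₁ − T_b) = D₂·(T₂ − T_b).
23.1·(16.1 − T_b) = 6.9·(27.6 − T_b)
T_b = (23.1·16.1 − 6.9·27.6) / (23.1 − 6.9) = 181.47 / 16.2 = 11.202 °C ≈ 11.2 °C.

11.2 °C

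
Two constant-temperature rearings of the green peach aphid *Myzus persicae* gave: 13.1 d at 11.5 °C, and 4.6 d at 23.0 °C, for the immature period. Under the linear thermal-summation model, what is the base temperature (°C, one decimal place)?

5.3 °C

Under the model K = D·(T − T_b), so D₁·(T₁ − T_b) = D₂·(T₂ − T_b).
13.1·(11.5 − T_b) = 4.6·(23.0 − T_b)
T_b = (13.1·11.5 − 4.6·23.0) / (13.1 − 4.6) = 44.85 / 8.5 = 5.276 °C ≈ 5.3 °C.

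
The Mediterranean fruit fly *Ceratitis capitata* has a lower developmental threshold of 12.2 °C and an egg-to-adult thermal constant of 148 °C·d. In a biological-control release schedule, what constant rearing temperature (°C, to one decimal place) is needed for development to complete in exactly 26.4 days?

Required daily accumulation = 148 / 26.4 = 5.606 DD/day.
T = T_base + 5.606 = 12.2 + 5.606 = 17.806 ≈ 17.8 °C.

17.8 °C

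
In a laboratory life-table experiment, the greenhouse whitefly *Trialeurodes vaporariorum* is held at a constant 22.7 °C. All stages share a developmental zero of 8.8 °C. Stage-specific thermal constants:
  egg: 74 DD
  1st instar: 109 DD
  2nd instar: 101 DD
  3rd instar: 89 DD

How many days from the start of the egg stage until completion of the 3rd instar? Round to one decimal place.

26.8 days

Daily accumulation at 22.7 °C = 22.7 − 8.8 = 13.9 DD/day.
Total K = 74 + 109 + 101 + 89 = 373 DD.
Total duration = 373 / 13.9 = 26.835 ≈ 26.8 days.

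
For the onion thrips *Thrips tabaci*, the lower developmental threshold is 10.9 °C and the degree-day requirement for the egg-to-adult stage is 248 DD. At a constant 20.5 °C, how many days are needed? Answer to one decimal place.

25.8 days

Daily accumulation = 20.5 − 10.9 = 9.6 DD/day.
Duration = 248 / 9.6 = 25.833 ≈ 25.8 days.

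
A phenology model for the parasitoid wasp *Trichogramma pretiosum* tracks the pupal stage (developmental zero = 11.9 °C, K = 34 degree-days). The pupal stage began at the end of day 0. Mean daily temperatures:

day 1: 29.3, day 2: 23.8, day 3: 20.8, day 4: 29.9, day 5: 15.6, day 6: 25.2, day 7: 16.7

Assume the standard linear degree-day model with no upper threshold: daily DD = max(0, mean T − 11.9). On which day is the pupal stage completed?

Daily DD above 11.9 °C: 17.4, 11.9, 8.9, 18.0, 3.7, 13.3, 4.8.
Cumulative: 17.4, 29.3, 38.2, 56.2, 59.9, 73.2, 78.0.
The total first reaches 34 DD on day 3.

day 3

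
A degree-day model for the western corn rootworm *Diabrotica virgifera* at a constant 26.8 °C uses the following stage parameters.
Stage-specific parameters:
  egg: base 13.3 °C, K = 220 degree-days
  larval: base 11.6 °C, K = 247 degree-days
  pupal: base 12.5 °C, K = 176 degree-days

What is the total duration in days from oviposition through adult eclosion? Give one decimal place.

44.9 days

egg: 220 / (26.8 − 13.3) = 220 / 13.5 = 16.296 d.
larval: 247 / (26.8 − 11.6) = 247 / 15.2 = 16.250 d.
pupal: 176 / (26.8 − 12.5) = 176 / 14.3 = 12.308 d.
Sum = 44.854 ≈ 44.9 days.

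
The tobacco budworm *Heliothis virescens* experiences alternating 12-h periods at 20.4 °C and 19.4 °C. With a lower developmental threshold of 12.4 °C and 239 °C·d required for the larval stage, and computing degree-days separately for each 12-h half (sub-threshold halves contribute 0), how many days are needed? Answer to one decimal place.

Day half: max(0, 20.4 − 12.4) × 0.5 = 8.0 × 0.5 = 4.00 DD.
Night half: max(0, 19.4 − 12.4) × 0.5 = 7.0 × 0.5 = 3.50 DD.
Per 24 h: 7.50 DD/day.
Duration = 239 / 7.50 = 31.867 ≈ 31.9 days.

31.9 days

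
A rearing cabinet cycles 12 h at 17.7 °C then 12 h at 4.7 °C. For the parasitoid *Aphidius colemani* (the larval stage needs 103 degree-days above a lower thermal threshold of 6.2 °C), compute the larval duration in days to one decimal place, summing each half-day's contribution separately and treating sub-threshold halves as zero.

17.9 days

Day half: max(0, 17.7 − 6.2) × 0.5 = 11.5 × 0.5 = 5.75 DD.
Night half: max(0, 4.7 − 6.2) × 0.5 = 0.0 × 0.5 = 0.00 DD.
Per 24 h: 5.75 DD/day.
Duration = 103 / 5.75 = 17.913 ≈ 17.9 days.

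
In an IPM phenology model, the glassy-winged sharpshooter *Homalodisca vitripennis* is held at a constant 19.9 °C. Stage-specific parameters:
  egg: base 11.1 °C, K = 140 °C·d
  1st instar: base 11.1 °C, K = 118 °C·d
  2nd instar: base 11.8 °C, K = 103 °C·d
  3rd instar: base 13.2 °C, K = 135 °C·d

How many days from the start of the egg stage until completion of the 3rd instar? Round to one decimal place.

62.2 days

egg: 140 / (19.9 − 11.1) = 140 / 8.8 = 15.909 d.
1st instar: 118 / (19.9 − 11.1) = 118 / 8.8 = 13.409 d.
2nd instar: 103 / (19.9 − 11.8) = 103 / 8.1 = 12.716 d.
3rd instar: 135 / (19.9 − 13.2) = 135 / 6.7 = 20.149 d.
Sum = 62.183 ≈ 62.2 days.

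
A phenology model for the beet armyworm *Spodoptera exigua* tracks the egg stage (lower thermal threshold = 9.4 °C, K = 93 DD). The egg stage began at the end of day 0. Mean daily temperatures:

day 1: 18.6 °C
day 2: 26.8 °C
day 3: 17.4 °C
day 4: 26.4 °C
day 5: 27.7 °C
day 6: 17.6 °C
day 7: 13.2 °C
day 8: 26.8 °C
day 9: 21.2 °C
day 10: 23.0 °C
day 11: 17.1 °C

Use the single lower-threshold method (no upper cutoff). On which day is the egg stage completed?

day 8

Daily DD above 9.4 °C: 9.2, 17.4, 8.0, 17.0, 18.3, 8.2, 3.8, 17.4, 11.8, 13.6, 7.7.
Cumulative: 9.2, 26.6, 34.6, 51.6, 69.9, 78.1, 81.9, 99.3, 111.1, 124.7, 132.4.
The total first reaches 93 DD on day 8.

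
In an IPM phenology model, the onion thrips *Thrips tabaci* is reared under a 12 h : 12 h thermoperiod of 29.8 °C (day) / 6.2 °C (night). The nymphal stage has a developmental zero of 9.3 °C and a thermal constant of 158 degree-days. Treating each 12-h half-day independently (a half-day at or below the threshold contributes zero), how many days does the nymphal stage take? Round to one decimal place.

15.4 days

Day half: max(0, 29.8 − 9.3) × 0.5 = 20.5 × 0.5 = 10.25 DD.
Night half: max(0, 6.2 − 9.3) × 0.5 = 0.0 × 0.5 = 0.00 DD.
Per 24 h: 10.25 DD/day.
Duration = 158 / 10.25 = 15.415 ≈ 15.4 days.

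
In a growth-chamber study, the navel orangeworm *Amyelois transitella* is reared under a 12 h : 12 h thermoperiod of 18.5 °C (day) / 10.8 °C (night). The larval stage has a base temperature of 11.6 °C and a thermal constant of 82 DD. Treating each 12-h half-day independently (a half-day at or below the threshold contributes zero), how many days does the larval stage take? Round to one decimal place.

23.8 days

Day half: max(0, 18.5 − 11.6) × 0.5 = 6.9 × 0.5 = 3.45 DD.
Night half: max(0, 10.8 − 11.6) × 0.5 = 0.0 × 0.5 = 0.00 DD.
Per 24 h: 3.45 DD/day.
Duration = 82 / 3.45 = 23.768 ≈ 23.8 days.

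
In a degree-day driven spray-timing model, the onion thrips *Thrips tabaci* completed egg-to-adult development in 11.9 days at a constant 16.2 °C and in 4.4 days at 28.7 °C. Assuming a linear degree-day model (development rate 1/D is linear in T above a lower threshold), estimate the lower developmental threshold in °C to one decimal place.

8.9 °C

Under the model K = D·(T − T_b), so D₁·(T₁ − T_b) = D₂·(T₂ − T_b).
11.9·(16.2 − T_b) = 4.4·(28.7 − T_b)
T_b = (11.9·16.2 − 4.4·28.7) / (11.9 − 4.4) = 66.50 / 7.5 = 8.867 °C ≈ 8.9 °C.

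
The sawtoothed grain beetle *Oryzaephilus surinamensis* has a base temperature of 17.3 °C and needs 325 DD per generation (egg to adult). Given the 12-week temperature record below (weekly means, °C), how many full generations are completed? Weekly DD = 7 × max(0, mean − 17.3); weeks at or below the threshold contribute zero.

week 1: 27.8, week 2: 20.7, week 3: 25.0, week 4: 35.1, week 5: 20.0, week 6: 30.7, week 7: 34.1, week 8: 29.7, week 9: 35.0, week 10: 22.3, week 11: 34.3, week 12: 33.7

Weekly DD (7 × max(0, T̄ − 17.3)): 73.5, 23.8, 53.9, 124.6, 18.9, 93.8, 117.6, 86.8, 123.9, 35.0, 119.0, 114.8.
Season total = 985.6 DD.
Complete generations = ⌊985.6 / 325⌋ = 3.

3 generations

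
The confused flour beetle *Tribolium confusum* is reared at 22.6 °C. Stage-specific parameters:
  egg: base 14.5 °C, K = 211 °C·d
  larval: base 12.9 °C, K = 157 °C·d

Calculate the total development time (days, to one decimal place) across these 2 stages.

egg: 211 / (22.6 − 14.5) = 211 / 8.1 = 26.049 d.
larval: 157 / (22.6 − 12.9) = 157 / 9.7 = 16.186 d.
Sum = 42.235 ≈ 42.2 days.

42.2 days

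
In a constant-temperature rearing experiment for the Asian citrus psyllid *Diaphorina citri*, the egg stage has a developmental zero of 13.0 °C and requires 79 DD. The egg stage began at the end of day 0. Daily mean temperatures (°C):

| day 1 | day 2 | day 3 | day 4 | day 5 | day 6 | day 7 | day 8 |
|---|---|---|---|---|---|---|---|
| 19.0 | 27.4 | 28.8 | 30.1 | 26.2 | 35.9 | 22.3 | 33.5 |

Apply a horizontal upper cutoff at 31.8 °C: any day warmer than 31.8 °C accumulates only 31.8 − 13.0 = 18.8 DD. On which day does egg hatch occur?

day 6

Daily DD above 13.0 °C (capped at 18.8): 6.0, 14.4, 15.8, 17.1, 13.2, 18.8, 9.3, 18.8.
Cumulative: 6.0, 20.4, 36.2, 53.3, 66.5, 85.3, 94.6, 113.4.
The total first reaches 79 DD on day 6.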